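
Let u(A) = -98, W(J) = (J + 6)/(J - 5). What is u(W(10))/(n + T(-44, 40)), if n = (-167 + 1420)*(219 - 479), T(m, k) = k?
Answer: 49/162870 ≈ 0.00030085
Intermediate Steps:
W(J) = (6 + J)/(-5 + J)
n = -325780 (n = 1253*(-260) = -325780)
u(W(10))/(n + T(-44, 40)) = -98/(-325780 + 40) = -98/(-325740) = -98*(-1/325740) = 49/162870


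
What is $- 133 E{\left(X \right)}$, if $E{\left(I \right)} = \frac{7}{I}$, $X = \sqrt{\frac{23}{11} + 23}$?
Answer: $- \frac{931 \sqrt{759}}{138} \approx -185.86$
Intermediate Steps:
$X = \frac{2 \sqrt{759}}{11}$ ($X = \sqrt{23 \cdot \frac{1}{11} + 23} = \sqrt{\frac{23}{11} + 23} = \sqrt{\frac{276}{11}} = \frac{2 \sqrt{759}}{11} \approx 5.0091$)
$- 133 E{\left(X \right)} = - 133 \frac{7}{\frac{2}{11} \sqrt{759}} = - 133 \cdot 7 \frac{\sqrt{759}}{138} = - 133 \frac{7 \sqrt{759}}{138} = - \frac{931 \sqrt{759}}{138}$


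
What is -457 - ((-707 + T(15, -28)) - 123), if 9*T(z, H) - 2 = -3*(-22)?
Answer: 3289/9 ≈ 365.44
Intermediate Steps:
T(z, H) = 68/9 (T(z, H) = 2/9 + (-3*(-22))/9 = 2/9 + (1/9)*66 = 2/9 + 22/3 = 68/9)
-457 - ((-707 + T(15, -28)) - 123) = -457 - ((-707 + 68/9) - 123) = -457 - (-6295/9 - 123) = -457 - 1*(-7402/9) = -457 + 7402/9 = 3289/9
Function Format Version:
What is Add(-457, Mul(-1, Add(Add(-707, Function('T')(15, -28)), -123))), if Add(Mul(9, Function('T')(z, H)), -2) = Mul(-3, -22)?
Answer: Rational(3289, 9) ≈ 365.44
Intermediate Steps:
Function('T')(z, H) = Rational(68, 9) (Function('T')(z, H) = Add(Rational(2, 9), Mul(Rational(1, 9), Mul(-3, -22))) = Add(Rational(2, 9), Mul(Rational(1, 9), 66)) = Add(Rational(2, 9), Rational(22, 3)) = Rational(68, 9))
Add(-457, Mul(-1, Add(Add(-707, Function('T')(15, -28)), -123))) = Add(-457, Mul(-1, Add(Add(-707, Rational(68, 9)), -123))) = Add(-457, Mul(-1, Add(Rational(-6295, 9), -123))) = Add(-457, Mul(-1, Rational(-7402, 9))) = Add(-457, Rational(7402, 9)) = Rational(3289, 9)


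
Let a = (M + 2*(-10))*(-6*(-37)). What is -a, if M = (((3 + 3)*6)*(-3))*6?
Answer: 148296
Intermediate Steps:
M = -648 (M = ((6*6)*(-3))*6 = (36*(-3))*6 = -108*6 = -648)
a = -148296 (a = (-648 + 2*(-10))*(-6*(-37)) = (-648 - 20)*222 = -668*222 = -148296)
-a = -1*(-148296) = 148296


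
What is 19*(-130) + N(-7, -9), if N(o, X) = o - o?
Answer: -2470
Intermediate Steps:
N(o, X) = 0
19*(-130) + N(-7, -9) = 19*(-130) + 0 = -2470 + 0 = -2470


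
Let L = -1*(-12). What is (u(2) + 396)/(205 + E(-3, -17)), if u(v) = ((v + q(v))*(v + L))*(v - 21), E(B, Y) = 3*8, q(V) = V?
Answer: -668/229 ≈ -2.9170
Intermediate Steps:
L = 12
E(B, Y) = 24
u(v) = 2*v*(-21 + v)*(12 + v) (u(v) = ((v + v)*(v + 12))*(v - 21) = ((2*v)*(12 + v))*(-21 + v) = (2*v*(12 + v))*(-21 + v) = 2*v*(-21 + v)*(12 + v))
(u(2) + 396)/(205 + E(-3, -17)) = (2*2*(-252 + 2**2 - 9*2) + 396)/(205 + 24) = (2*2*(-252 + 4 - 18) + 396)/229 = (2*2*(-266) + 396)*(1/229) = (-1064 + 396)*(1/229) = -668*1/229 = -668/229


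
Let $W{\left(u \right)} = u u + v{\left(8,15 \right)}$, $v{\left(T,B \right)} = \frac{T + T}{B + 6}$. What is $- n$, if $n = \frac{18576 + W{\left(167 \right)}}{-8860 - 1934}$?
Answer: $\frac{975781}{226674} \approx 4.3048$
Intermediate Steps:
$v{\left(T,B \right)} = \frac{2 T}{6 + B}$
$W{\left(u \right)} = \frac{16}{21} + u^{2}$ ($W{\left(u \right)} = u u + 2 \cdot 8 \frac{1}{6 + 15} = u^{2} + 2 \cdot 8 \cdot \frac{1}{21} = u^{2} + \frac{16}{21} = \frac{16}{21} + u^{2}$)
$n = - \frac{975781}{226674}$ ($n = \frac{18576 + \left(\frac{16}{21} + 167^{2}\right)}{-8860 - 1934} = \frac{18576 + \left(\frac{16}{21} + 27889\right)}{-10794} = \left(18576 + \frac{585685}{21}\right) \left(- \frac{1}{10794}\right) = \frac{975781}{21} \left(- \frac{1}{10794}\right) = - \frac{975781}{226674} \approx -4.3048$)
$- n = \left(-1\right) \left(- \frac{975781}{226674}\right) = \frac{975781}{226674}$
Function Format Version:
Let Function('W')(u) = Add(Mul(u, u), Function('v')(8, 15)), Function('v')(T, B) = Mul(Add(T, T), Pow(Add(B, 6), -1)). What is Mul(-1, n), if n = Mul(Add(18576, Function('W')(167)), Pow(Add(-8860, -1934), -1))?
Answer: Rational(975781, 226674) ≈ 4.3048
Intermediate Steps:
Function('v')(T, B) = Mul(2, T, Pow(Add(6, B), -1)) (Function('v')(T, B) = Mul(Mul(2, T), Pow(Add(6, B), -1)) = Mul(2, T, Pow(Add(6, B), -1)))
Function('W')(u) = Add(Rational(16, 21), Pow(u, 2)) (Function('W')(u) = Add(Mul(u, u), Mul(2, 8, Pow(Add(6, 15), -1))) = Add(Pow(u, 2), Mul(2, 8, Pow(21, -1))) = Add(Pow(u, 2), Mul(2, 8, Rational(1, 21))) = Add(Pow(u, 2), Rational(16, 21)) = Add(Rational(16, 21), Pow(u, 2)))
n = Rational(-975781, 226674) (n = Mul(Add(18576, Add(Rational(16, 21), Pow(167, 2))), Pow(Add(-8860, -1934), -1)) = Mul(Add(18576, Add(Rational(16, 21), 27889)), Pow(-10794, -1)) = Mul(Add(18576, Rational(585685, 21)), Rational(-1, 10794)) = Mul(Rational(975781, 21), Rational(-1, 10794)) = Rational(-975781, 226674) ≈ -4.3048)
Mul(-1, n) = Mul(-1, Rational(-975781, 226674)) = Rational(975781, 226674)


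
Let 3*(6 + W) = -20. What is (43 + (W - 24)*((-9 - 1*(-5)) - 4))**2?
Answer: 1018081/9 ≈ 1.1312e+5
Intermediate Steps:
W = -38/3 (W = -6 + (1/3)*(-20) = -6 - 20/3 = -38/3 ≈ -12.667)
(43 + (W - 24)*((-9 - 1*(-5)) - 4))**2 = (43 + (-38/3 - 24)*((-9 - 1*(-5)) - 4))**2 = (43 - 110*((-9 + 5) - 4)/3)**2 = (43 - 110*(-4 - 4)/3)**2 = (43 - 110/3*(-8))**2 = (43 + 880/3)**2 = (1009/3)**2 = 1018081/9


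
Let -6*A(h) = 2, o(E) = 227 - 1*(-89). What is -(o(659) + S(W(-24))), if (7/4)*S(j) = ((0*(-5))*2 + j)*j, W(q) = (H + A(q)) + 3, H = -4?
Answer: -19972/63 ≈ -317.02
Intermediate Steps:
o(E) = 316 (o(E) = 227 + 89 = 316)
A(h) = -⅓ (A(h) = -⅙*2 = -⅓)
W(q) = -4/3 (W(q) = (-4 - ⅓) + 3 = -13/3 + 3 = -4/3)
S(j) = 4*j²/7 (S(j) = 4*(((0*(-5))*2 + j)*j)/7 = 4*((0*2 + j)*j)/7 = 4*((0 + j)*j)/7 = 4*(j*j)/7 = 4*j²/7)
-(o(659) + S(W(-24))) = -(316 + 4*(-4/3)²/7) = -(316 + (4/7)*(16/9)) = -(316 + 64/63) = -1*19972/63 = -19972/63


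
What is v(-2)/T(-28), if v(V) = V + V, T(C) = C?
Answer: 1/7 ≈ 0.14286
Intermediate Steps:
v(V) = 2*V
v(-2)/T(-28) = (2*(-2))/(-28) = -4*(-1/28) = 1/7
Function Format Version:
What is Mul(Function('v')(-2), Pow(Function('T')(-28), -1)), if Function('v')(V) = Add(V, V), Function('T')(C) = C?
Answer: Rational(1, 7) ≈ 0.14286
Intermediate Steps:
Function('v')(V) = Mul(2, V)
Mul(Function('v')(-2), Pow(Function('T')(-28), -1)) = Mul(Mul(2, -2), Pow(-28, -1)) = Mul(-4, Rational(-1, 28)) = Rational(1, 7)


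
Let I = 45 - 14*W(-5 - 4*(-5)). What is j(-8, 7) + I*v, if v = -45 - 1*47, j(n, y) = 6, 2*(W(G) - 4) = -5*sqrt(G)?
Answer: 1018 - 3220*sqrt(15) ≈ -11453.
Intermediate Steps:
W(G) = 4 - 5*sqrt(G)/2 (W(G) = 4 + (-5*sqrt(G))/2 = 4 - 5*sqrt(G)/2)
v = -92 (v = -45 - 47 = -92)
I = -11 + 35*sqrt(15) (I = 45 - 14*(4 - 5*sqrt(-5 - 4*(-5))/2) = 45 - 14*(4 - 5*sqrt(-5 + 20)/2) = 45 - 14*(4 - 5*sqrt(15)/2) = 45 + (-56 + 35*sqrt(15)) = -11 + 35*sqrt(15) ≈ 124.55)
j(-8, 7) + I*v = 6 + (-11 + 35*sqrt(15))*(-92) = 6 + (1012 - 3220*sqrt(15)) = 1018 - 3220*sqrt(15)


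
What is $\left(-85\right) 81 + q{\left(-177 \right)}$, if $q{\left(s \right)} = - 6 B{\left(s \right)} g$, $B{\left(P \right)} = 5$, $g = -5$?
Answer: $-6735$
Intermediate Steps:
$q{\left(s \right)} = 150$ ($q{\left(s \right)} = \left(-6\right) 5 \left(-5\right) = \left(-30\right) \left(-5\right) = 150$)
$\left(-85\right) 81 + q{\left(-177 \right)} = \left(-85\right) 81 + 150 = -6885 + 150 = -6735$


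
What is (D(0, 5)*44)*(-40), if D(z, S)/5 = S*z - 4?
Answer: 35200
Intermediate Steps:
D(z, S) = -20 + 5*S*z (D(z, S) = 5*(S*z - 4) = 5*(-4 + S*z) = -20 + 5*S*z)
(D(0, 5)*44)*(-40) = ((-20 + 5*5*0)*44)*(-40) = ((-20 + 0)*44)*(-40) = -20*44*(-40) = -880*(-40) = 35200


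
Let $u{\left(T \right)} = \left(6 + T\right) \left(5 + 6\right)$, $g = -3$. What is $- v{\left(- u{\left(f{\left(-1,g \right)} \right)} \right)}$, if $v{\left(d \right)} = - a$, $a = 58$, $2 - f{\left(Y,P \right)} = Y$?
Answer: $58$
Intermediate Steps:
$f{\left(Y,P \right)} = 2 - Y$
$u{\left(T \right)} = 66 + 11 T$ ($u{\left(T \right)} = \left(6 + T\right) 11 = 66 + 11 T$)
$v{\left(d \right)} = -58$ ($v{\left(d \right)} = \left(-1\right) 58 = -58$)
$- v{\left(- u{\left(f{\left(-1,g \right)} \right)} \right)} = \left(-1\right) \left(-58\right) = 58$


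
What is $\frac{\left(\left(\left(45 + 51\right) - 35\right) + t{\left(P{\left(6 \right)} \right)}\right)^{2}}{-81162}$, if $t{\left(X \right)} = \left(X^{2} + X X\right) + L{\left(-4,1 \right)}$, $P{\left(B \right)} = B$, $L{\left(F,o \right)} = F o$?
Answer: $- \frac{1849}{9018} \approx -0.20503$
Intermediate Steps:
$t{\left(X \right)} = -4 + 2 X^{2}$ ($t{\left(X \right)} = \left(X^{2} + X X\right) - 4 = \left(X^{2} + X^{2}\right) - 4 = 2 X^{2} - 4 = -4 + 2 X^{2}$)
$\frac{\left(\left(\left(45 + 51\right) - 35\right) + t{\left(P{\left(6 \right)} \right)}\right)^{2}}{-81162} = \frac{\left(\left(\left(45 + 51\right) - 35\right) - \left(4 - 2 \cdot 6^{2}\right)\right)^{2}}{-81162} = \left(\left(96 - 35\right) + \left(-4 + 2 \cdot 36\right)\right)^{2} \left(- \frac{1}{81162}\right) = \left(61 + \left(-4 + 72\right)\right)^{2} \left(- \frac{1}{81162}\right) = \left(61 + 68\right)^{2} \left(- \frac{1}{81162}\right) = 129^{2} \left(- \frac{1}{81162}\right) = 16641 \left(- \frac{1}{81162}\right) = - \frac{1849}{9018}$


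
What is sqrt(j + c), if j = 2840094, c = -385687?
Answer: sqrt(2454407) ≈ 1566.7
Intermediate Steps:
sqrt(j + c) = sqrt(2840094 - 385687) = sqrt(2454407)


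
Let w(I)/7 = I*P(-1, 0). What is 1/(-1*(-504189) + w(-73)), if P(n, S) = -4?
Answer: 1/506233 ≈ 1.9754e-6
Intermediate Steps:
w(I) = -28*I (w(I) = 7*(I*(-4)) = 7*(-4*I) = -28*I)
1/(-1*(-504189) + w(-73)) = 1/(-1*(-504189) - 28*(-73)) = 1/(504189 + 2044) = 1/506233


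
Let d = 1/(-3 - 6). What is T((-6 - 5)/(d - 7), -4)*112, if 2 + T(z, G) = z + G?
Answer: -1995/4 ≈ -498.75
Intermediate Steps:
d = -1/9 (d = 1/(-9) = -1/9 ≈ -0.11111)
T(z, G) = -2 + G + z (T(z, G) = -2 + (z + G) = -2 + (G + z) = -2 + G + z)
T((-6 - 5)/(d - 7), -4)*112 = (-2 - 4 + (-6 - 5)/(-1/9 - 7))*112 = (-2 - 4 - 11/(-64/9))*112 = (-2 - 4 - 11*(-9/64))*112 = (-2 - 4 + 99/64)*112 = -285/64*112 = -1995/4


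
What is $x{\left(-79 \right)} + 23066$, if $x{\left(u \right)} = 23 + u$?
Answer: $23010$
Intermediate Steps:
$x{\left(-79 \right)} + 23066 = \left(23 - 79\right) + 23066 = -56 + 23066 = 23010$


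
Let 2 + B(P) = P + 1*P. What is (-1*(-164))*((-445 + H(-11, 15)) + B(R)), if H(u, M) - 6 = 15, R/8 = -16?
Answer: -111848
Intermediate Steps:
R = -128 (R = 8*(-16) = -128)
B(P) = -2 + 2*P (B(P) = -2 + (P + 1*P) = -2 + (P + P) = -2 + 2*P)
H(u, M) = 21 (H(u, M) = 6 + 15 = 21)
(-1*(-164))*((-445 + H(-11, 15)) + B(R)) = (-1*(-164))*((-445 + 21) + (-2 + 2*(-128))) = 164*(-424 + (-2 - 256)) = 164*(-424 - 258) = 164*(-682) = -111848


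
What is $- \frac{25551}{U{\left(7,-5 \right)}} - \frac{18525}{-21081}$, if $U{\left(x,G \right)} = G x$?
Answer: $\frac{179763002}{245945} \approx 730.91$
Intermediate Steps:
$- \frac{25551}{U{\left(7,-5 \right)}} - \frac{18525}{-21081} = - \frac{25551}{\left(-5\right) 7} - \frac{18525}{-21081} = - \frac{25551}{-35} - - \frac{6175}{7027} = \left(-25551\right) \left(- \frac{1}{35}\right) + \frac{6175}{7027} = \frac{25551}{35} + \frac{6175}{7027} = \frac{179763002}{245945}$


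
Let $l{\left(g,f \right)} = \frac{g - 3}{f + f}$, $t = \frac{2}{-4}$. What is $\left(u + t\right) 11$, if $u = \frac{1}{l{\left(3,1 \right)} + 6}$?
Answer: $- \frac{11}{3} \approx -3.6667$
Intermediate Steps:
$t = - \frac{1}{2}$ ($t = 2 \left(- \frac{1}{4}\right) = - \frac{1}{2} \approx -0.5$)
$l{\left(g,f \right)} = \frac{-3 + g}{2 f}$
$u = \frac{1}{6}$ ($u = \frac{1}{\frac{-3 + 3}{2 \cdot 1} + 6} = \frac{1}{\frac{1}{2} \cdot 1 \cdot 0 + 6} = \frac{1}{0 + 6} = \frac{1}{6} \approx 0.16667$)
$\left(u + t\right) 11 = \left(\frac{1}{6} - \frac{1}{2}\right) 11 = \left(- \frac{1}{3}\right) 11 = - \frac{11}{3}$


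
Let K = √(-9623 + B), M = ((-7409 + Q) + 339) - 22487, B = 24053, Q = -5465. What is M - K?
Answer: -35022 - √14430 ≈ -35142.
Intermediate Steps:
M = -35022 (M = ((-7409 - 5465) + 339) - 22487 = (-12874 + 339) - 22487 = -12535 - 22487 = -35022)
K = √14430 (K = √(-9623 + 24053) = √14430 ≈ 120.12)
M - K = -35022 - √14430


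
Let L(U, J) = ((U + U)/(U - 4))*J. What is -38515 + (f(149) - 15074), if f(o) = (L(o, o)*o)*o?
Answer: 977998397/145 ≈ 6.7448e+6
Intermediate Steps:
L(U, J) = 2*J*U/(-4 + U) (L(U, J) = ((2*U)/(-4 + U))*J = (2*U/(-4 + U))*J = 2*J*U/(-4 + U))
f(o) = 2*o⁴/(-4 + o) (f(o) = ((2*o*o/(-4 + o))*o)*o = ((2*o²/(-4 + o))*o)*o = (2*o³/(-4 + o))*o = 2*o⁴/(-4 + o))
-38515 + (f(149) - 15074) = -38515 + (2*149⁴/(-4 + 149) - 15074) = -38515 + (2*492884401/145 - 15074) = -38515 + (2*492884401*(1/145) - 15074) = -38515 + (985768802/145 - 15074) = -38515 + 983583072/145 = 977998397/145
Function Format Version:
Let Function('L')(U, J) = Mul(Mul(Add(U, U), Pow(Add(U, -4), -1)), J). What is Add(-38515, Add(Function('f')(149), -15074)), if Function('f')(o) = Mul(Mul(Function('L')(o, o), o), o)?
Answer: Rational(977998397, 145) ≈ 6.7448e+6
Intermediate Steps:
Function('L')(U, J) = Mul(2, J, U, Pow(Add(-4, U), -1)) (Function('L')(U, J) = Mul(Mul(Mul(2, U), Pow(Add(-4, U), -1)), J) = Mul(Mul(2, U, Pow(Add(-4, U), -1)), J) = Mul(2, J, U, Pow(Add(-4, U), -1)))
Function('f')(o) = Mul(2, Pow(o, 4), Pow(Add(-4, o), -1)) (Function('f')(o) = Mul(Mul(Mul(2, o, o, Pow(Add(-4, o), -1)), o), o) = Mul(Mul(Mul(2, Pow(o, 2), Pow(Add(-4, o), -1)), o), o) = Mul(Mul(2, Pow(o, 3), Pow(Add(-4, o), -1)), o) = Mul(2, Pow(o, 4), Pow(Add(-4, o), -1)))
Add(-38515, Add(Function('f')(149), -15074)) = Add(-38515, Add(Mul(2, Pow(149, 4), Pow(Add(-4, 149), -1)), -15074)) = Add(-38515, Add(Mul(2, 492884401, Pow(145, -1)), -15074)) = Add(-38515, Add(Mul(2, 492884401, Rational(1, 145)), -15074)) = Add(-38515, Add(Rational(985768802, 145), -15074)) = Add(-38515, Rational(983583072, 145)) = Rational(977998397, 145)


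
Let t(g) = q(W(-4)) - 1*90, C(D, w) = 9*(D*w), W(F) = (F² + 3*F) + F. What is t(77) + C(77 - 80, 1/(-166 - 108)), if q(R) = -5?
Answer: -26003/274 ≈ -94.901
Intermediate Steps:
W(F) = F² + 4*F
C(D, w) = 9*D*w
t(g) = -95 (t(g) = -5 - 1*90 = -5 - 90 = -95)
t(77) + C(77 - 80, 1/(-166 - 108)) = -95 + 9*(77 - 80)/(-166 - 108) = -95 + 9*(-3)/(-274) = -95 + 9*(-3)*(-1/274) = -95 + 27/274 = -26003/274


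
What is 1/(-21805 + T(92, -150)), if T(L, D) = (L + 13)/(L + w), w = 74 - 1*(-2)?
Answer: -8/174435 ≈ -4.5862e-5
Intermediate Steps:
w = 76 (w = 74 + 2 = 76)
T(L, D) = (13 + L)/(76 + L) (T(L, D) = (L + 13)/(L + 76) = (13 + L)/(76 + L))
1/(-21805 + T(92, -150)) = 1/(-21805 + (13 + 92)/(76 + 92)) = 1/(-21805 + 105/168) = 1/(-21805 + (1/168)*105) = 1/(-21805 + 5/8) = 1/(-174435/8) = -8/174435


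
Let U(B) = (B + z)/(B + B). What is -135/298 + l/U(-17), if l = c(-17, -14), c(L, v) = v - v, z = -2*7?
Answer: -135/298 ≈ -0.45302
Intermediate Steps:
z = -14
c(L, v) = 0
U(B) = (-14 + B)/(2*B) (U(B) = (B - 14)/(B + B) = (-14 + B)/((2*B)) = (-14 + B)*(1/(2*B)) = (-14 + B)/(2*B))
l = 0
-135/298 + l/U(-17) = -135/298 + 0/(((½)*(-14 - 17)/(-17))) = -135*1/298 + 0/(((½)*(-1/17)*(-31))) = -135/298 + 0/(31/34) = -135/298 + 0*(34/31) = -135/298 + 0 = -135/298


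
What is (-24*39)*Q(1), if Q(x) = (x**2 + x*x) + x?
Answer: -2808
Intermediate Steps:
Q(x) = x + 2*x**2 (Q(x) = (x**2 + x**2) + x = 2*x**2 + x = x + 2*x**2)
(-24*39)*Q(1) = (-24*39)*(1*(1 + 2*1)) = -936*(1 + 2) = -936*3 = -2808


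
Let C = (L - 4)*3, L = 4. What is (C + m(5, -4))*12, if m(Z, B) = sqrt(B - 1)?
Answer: 12*I*sqrt(5) ≈ 26.833*I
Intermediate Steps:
m(Z, B) = sqrt(-1 + B)
C = 0 (C = (4 - 4)*3 = 0*3 = 0)
(C + m(5, -4))*12 = (0 + sqrt(-1 - 4))*12 = (0 + sqrt(-5))*12 = (0 + I*sqrt(5))*12 = (I*sqrt(5))*12 = 12*I*sqrt(5)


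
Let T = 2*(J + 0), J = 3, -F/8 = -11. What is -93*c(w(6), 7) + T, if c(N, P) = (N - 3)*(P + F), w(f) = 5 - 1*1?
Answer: -8829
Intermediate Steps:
F = 88 (F = -8*(-11) = 88)
w(f) = 4 (w(f) = 5 - 1 = 4)
T = 6 (T = 2*(3 + 0) = 2*3 = 6)
c(N, P) = (-3 + N)*(88 + P) (c(N, P) = (N - 3)*(P + 88) = (-3 + N)*(88 + P))
-93*c(w(6), 7) + T = -93*(-264 - 3*7 + 88*4 + 4*7) + 6 = -93*(-264 - 21 + 352 + 28) + 6 = -93*95 + 6 = -8835 + 6 = -8829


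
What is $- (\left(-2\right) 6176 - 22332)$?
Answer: $34684$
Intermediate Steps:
$- (\left(-2\right) 6176 - 22332) = - (-12352 - 22332) = \left(-1\right) \left(-34684\right) = 34684$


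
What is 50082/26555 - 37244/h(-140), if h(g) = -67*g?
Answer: -25962263/12454295 ≈ -2.0846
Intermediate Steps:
50082/26555 - 37244/h(-140) = 50082/26555 - 37244/((-67*(-140))) = 50082*(1/26555) - 37244/9380 = 50082/26555 - 37244*1/9380 = 50082/26555 - 9311/2345 = -25962263/12454295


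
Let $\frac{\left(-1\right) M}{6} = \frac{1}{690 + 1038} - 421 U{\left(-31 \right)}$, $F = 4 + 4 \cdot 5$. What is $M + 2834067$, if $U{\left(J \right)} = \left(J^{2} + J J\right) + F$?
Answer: $\frac{2231902943}{288} \approx 7.7497 \cdot 10^{6}$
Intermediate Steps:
$F = 24$ ($F = 4 + 20 = 24$)
$U{\left(J \right)} = 24 + 2 J^{2}$ ($U{\left(J \right)} = \left(J^{2} + J J\right) + 24 = \left(J^{2} + J^{2}\right) + 24 = 2 J^{2} + 24 = 24 + 2 J^{2}$)
$M = \frac{1415691647}{288}$ ($M = - 6 \left(\frac{1}{690 + 1038} - 421 \left(24 + 2 \left(-31\right)^{2}\right)\right) = - 6 \left(\frac{1}{1728} - 421 \left(24 + 2 \cdot 961\right)\right) = - 6 \left(\frac{1}{1728} - 421 \left(24 + 1922\right)\right) = - 6 \left(\frac{1}{1728} - 819266\right) = \left(-6\right) \left(- \frac{1415691647}{1728}\right) = \frac{1415691647}{288} \approx 4.9156 \cdot 10^{6}$)
$M + 2834067 = \frac{1415691647}{288} + 2834067 = \frac{2231902943}{288}$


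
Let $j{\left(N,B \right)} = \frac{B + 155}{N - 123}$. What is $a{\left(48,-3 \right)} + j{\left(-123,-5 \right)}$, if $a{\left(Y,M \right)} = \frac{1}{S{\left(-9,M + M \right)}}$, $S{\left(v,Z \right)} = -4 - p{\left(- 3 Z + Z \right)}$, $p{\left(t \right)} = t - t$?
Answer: $- \frac{141}{164} \approx -0.85976$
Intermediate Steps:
$j{\left(N,B \right)} = \frac{155 + B}{-123 + N}$
$p{\left(t \right)} = 0$
$S{\left(v,Z \right)} = -4$ ($S{\left(v,Z \right)} = -4 - 0 = -4 + 0 = -4$)
$a{\left(Y,M \right)} = - \frac{1}{4}$ ($a{\left(Y,M \right)} = \frac{1}{-4} = - \frac{1}{4}$)
$a{\left(48,-3 \right)} + j{\left(-123,-5 \right)} = - \frac{1}{4} + \frac{155 - 5}{-123 - 123} = - \frac{1}{4} + \frac{1}{-246} \cdot 150 = - \frac{1}{4} - \frac{25}{41} = - \frac{141}{164}$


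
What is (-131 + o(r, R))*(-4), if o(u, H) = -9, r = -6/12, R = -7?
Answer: 560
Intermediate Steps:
r = -½ (r = -6*1/12 = -½ ≈ -0.50000)
(-131 + o(r, R))*(-4) = (-131 - 9)*(-4) = -140*(-4) = 560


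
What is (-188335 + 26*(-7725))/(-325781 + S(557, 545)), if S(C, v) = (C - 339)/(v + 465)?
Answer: 196538425/164519296 ≈ 1.1946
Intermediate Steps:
S(C, v) = (-339 + C)/(465 + v)
(-188335 + 26*(-7725))/(-325781 + S(557, 545)) = (-188335 + 26*(-7725))/(-325781 + (-339 + 557)/(465 + 545)) = (-188335 - 200850)/(-325781 + 218/1010) = -389185/(-325781 + (1/1010)*218) = -389185/(-325781 + 109/505) = -389185/(-164519296/505) = -389185*(-505/164519296) = 196538425/164519296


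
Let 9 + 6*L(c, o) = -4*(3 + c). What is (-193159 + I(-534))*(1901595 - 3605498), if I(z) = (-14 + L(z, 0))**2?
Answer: 535548640221/4 ≈ 1.3389e+11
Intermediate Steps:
L(c, o) = -7/2 - 2*c/3 (L(c, o) = -3/2 + (-4*(3 + c))/6 = -3/2 + (-12 - 4*c)/6 = -3/2 + (-2 - 2*c/3) = -7/2 - 2*c/3)
I(z) = (-35/2 - 2*z/3)**2 (I(z) = (-14 + (-7/2 - 2*z/3))**2 = (-35/2 - 2*z/3)**2)
(-193159 + I(-534))*(1901595 - 3605498) = (-193159 + (105 + 4*(-534))**2/36)*(1901595 - 3605498) = (-193159 + (105 - 2136)**2/36)*(-1703903) = (-193159 + (1/36)*(-2031)**2)*(-1703903) = (-193159 + (1/36)*4124961)*(-1703903) = (-193159 + 458329/4)*(-1703903) = -314307/4*(-1703903) = 535548640221/4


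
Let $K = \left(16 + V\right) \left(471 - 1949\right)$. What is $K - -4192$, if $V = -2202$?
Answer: $3235100$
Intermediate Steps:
$K = 3230908$ ($K = \left(16 - 2202\right) \left(471 - 1949\right) = \left(-2186\right) \left(-1478\right) = 3230908$)
$K - -4192 = 3230908 - -4192 = 3230908 + 4192 = 3235100$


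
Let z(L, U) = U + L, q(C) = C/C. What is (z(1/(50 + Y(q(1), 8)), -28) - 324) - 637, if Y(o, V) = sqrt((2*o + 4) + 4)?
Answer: -246256/249 - sqrt(10)/2490 ≈ -988.98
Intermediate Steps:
q(C) = 1
Y(o, V) = sqrt(8 + 2*o) (Y(o, V) = sqrt((4 + 2*o) + 4) = sqrt(8 + 2*o))
z(L, U) = L + U
(z(1/(50 + Y(q(1), 8)), -28) - 324) - 637 = ((1/(50 + sqrt(8 + 2*1)) - 28) - 324) - 637 = ((1/(50 + sqrt(8 + 2)) - 28) - 324) - 637 = ((1/(50 + sqrt(10)) - 28) - 324) - 637 = ((-28 + 1/(50 + sqrt(10))) - 324) - 637 = (-352 + 1/(50 + sqrt(10))) - 637 = -989 + 1/(50 + sqrt(10))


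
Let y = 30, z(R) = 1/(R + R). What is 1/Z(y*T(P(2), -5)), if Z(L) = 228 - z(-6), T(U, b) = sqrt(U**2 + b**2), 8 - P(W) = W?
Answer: 12/2737 ≈ 0.0043844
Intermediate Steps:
P(W) = 8 - W
z(R) = 1/(2*R)
Z(L) = 2737/12 (Z(L) = 228 - 1/(2*(-6)) = 228 - (-1)/(2*6) = 228 - 1*(-1/12) = 228 + 1/12 = 2737/12)
1/Z(y*T(P(2), -5)) = 1/(2737/12) = 12/2737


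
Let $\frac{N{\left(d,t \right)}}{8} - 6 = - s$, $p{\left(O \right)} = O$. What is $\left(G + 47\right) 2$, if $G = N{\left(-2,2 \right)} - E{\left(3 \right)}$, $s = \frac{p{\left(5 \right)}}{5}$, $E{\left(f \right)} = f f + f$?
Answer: $150$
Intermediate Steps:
$E{\left(f \right)} = f + f^{2}$ ($E{\left(f \right)} = f^{2} + f = f + f^{2}$)
$s = 1$ ($s = \frac{5}{5} = 5 \cdot \frac{1}{5} = 1$)
$N{\left(d,t \right)} = 40$ ($N{\left(d,t \right)} = 48 + 8 \left(\left(-1\right) 1\right) = 48 + 8 \left(-1\right) = 48 - 8 = 40$)
$G = 28$ ($G = 40 - 3 \left(1 + 3\right) = 40 - 3 \cdot 4 = 40 - 12 = 28$)
$\left(G + 47\right) 2 = \left(28 + 47\right) 2 = 75 \cdot 2 = 150$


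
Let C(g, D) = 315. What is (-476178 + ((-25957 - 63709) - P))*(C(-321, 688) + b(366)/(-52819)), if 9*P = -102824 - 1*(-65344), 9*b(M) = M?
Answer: -252320215819628/1426113 ≈ -1.7693e+8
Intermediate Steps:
b(M) = M/9
P = -37480/9 (P = (-102824 - 1*(-65344))/9 = (-102824 + 65344)/9 = (1/9)*(-37480) = -37480/9 ≈ -4164.4)
(-476178 + ((-25957 - 63709) - P))*(C(-321, 688) + b(366)/(-52819)) = (-476178 + ((-25957 - 63709) - 1*(-37480/9)))*(315 + ((1/9)*366)/(-52819)) = (-476178 + (-89666 + 37480/9))*(315 + (122/3)*(-1/52819)) = (-476178 - 769514/9)*(315 - 122/158457) = -5055116/9*49913833/158457 = -252320215819628/1426113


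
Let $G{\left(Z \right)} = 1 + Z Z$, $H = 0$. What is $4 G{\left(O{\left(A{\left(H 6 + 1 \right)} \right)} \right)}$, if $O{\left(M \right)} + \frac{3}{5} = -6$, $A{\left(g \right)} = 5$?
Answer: $\frac{4456}{25} \approx 178.24$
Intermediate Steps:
$O{\left(M \right)} = - \frac{33}{5}$ ($O{\left(M \right)} = - \frac{3}{5} - 6 = - \frac{33}{5}$)
$G{\left(Z \right)} = 1 + Z^{2}$
$4 G{\left(O{\left(A{\left(H 6 + 1 \right)} \right)} \right)} = 4 \left(1 + \left(- \frac{33}{5}\right)^{2}\right) = 4 \left(1 + \frac{1089}{25}\right) = 4 \cdot \frac{1114}{25} = \frac{4456}{25}$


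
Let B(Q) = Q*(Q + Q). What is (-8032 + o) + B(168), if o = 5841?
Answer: 54257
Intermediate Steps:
B(Q) = 2*Q² (B(Q) = Q*(2*Q) = 2*Q²)
(-8032 + o) + B(168) = (-8032 + 5841) + 2*168² = -2191 + 2*28224 = -2191 + 56448 = 54257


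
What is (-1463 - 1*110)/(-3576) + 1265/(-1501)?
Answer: -2162567/5367576 ≈ -0.40289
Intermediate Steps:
(-1463 - 1*110)/(-3576) + 1265/(-1501) = (-1463 - 110)*(-1/3576) + 1265*(-1/1501) = -1573*(-1/3576) - 1265/1501 = 1573/3576 - 1265/1501 = -2162567/5367576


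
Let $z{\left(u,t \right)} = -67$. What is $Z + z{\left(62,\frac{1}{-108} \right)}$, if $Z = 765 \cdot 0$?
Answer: $-67$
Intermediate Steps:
$Z = 0$
$Z + z{\left(62,\frac{1}{-108} \right)} = 0 - 67 = -67$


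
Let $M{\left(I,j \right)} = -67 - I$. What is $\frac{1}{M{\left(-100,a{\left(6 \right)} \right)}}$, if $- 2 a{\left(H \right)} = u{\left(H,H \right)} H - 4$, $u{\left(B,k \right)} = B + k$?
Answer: $\frac{1}{33} \approx 0.030303$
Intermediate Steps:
$a{\left(H \right)} = 2 - H^{2}$ ($a{\left(H \right)} = - \frac{\left(H + H\right) H - 4}{2} = - \frac{2 H H - 4}{2} = - \frac{2 H^{2} - 4}{2} = - \frac{-4 + 2 H^{2}}{2} = 2 - H^{2}$)
$\frac{1}{M{\left(-100,a{\left(6 \right)} \right)}} = \frac{1}{-67 - -100} = \frac{1}{-67 + 100} = \frac{1}{33}$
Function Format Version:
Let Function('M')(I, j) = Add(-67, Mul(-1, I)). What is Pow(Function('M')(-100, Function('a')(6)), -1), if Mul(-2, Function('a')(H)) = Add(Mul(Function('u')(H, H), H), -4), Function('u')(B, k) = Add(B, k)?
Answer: Rational(1, 33) ≈ 0.030303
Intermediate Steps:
Function('a')(H) = Add(2, Mul(-1, Pow(H, 2))) (Function('a')(H) = Mul(Rational(-1, 2), Add(Mul(Add(H, H), H), -4)) = Mul(Rational(-1, 2), Add(Mul(Mul(2, H), H), -4)) = Mul(Rational(-1, 2), Add(Mul(2, Pow(H, 2)), -4)) = Mul(Rational(-1, 2), Add(-4, Mul(2, Pow(H, 2)))) = Add(2, Mul(-1, Pow(H, 2))))
Pow(Function('M')(-100, Function('a')(6)), -1) = Pow(Add(-67, Mul(-1, -100)), -1) = Pow(Add(-67, 100), -1) = Pow(33, -1) = Rational(1, 33)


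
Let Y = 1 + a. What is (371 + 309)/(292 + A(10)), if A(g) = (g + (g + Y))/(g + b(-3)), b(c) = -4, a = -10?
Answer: 4080/1763 ≈ 2.3142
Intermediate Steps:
Y = -9 (Y = 1 - 10 = -9)
A(g) = (-9 + 2*g)/(-4 + g) (A(g) = (g + (g - 9))/(g - 4) = (g + (-9 + g))/(-4 + g) = (-9 + 2*g)/(-4 + g))
(371 + 309)/(292 + A(10)) = (371 + 309)/(292 + (-9 + 2*10)/(-4 + 10)) = 680/(292 + (-9 + 20)/6) = 680/(292 + (⅙)*11) = 680/(292 + 11/6) = 680/(1763/6) = 680*(6/1763) = 4080/1763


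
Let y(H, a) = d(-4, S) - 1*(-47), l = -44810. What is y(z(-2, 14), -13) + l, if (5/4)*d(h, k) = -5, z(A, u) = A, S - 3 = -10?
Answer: -44767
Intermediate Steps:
S = -7 (S = 3 - 10 = -7)
d(h, k) = -4 (d(h, k) = (⅘)*(-5) = -4)
y(H, a) = 43 (y(H, a) = -4 - 1*(-47) = -4 + 47 = 43)
y(z(-2, 14), -13) + l = 43 - 44810 = -44767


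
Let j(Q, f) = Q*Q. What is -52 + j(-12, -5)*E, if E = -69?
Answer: -9988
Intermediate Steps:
j(Q, f) = Q²
-52 + j(-12, -5)*E = -52 + (-12)²*(-69) = -52 + 144*(-69) = -52 - 9936 = -9988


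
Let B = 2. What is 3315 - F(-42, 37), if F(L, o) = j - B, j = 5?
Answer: 3312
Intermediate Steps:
F(L, o) = 3 (F(L, o) = 5 - 1*2 = 5 - 2 = 3)
3315 - F(-42, 37) = 3315 - 1*3 = 3315 - 3 = 3312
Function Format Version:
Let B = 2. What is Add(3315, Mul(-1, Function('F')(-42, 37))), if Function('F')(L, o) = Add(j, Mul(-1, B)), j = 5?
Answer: 3312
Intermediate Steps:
Function('F')(L, o) = 3 (Function('F')(L, o) = Add(5, Mul(-1, 2)) = Add(5, -2) = 3)
Add(3315, Mul(-1, Function('F')(-42, 37))) = Add(3315, Mul(-1, 3)) = Add(3315, -3) = 3312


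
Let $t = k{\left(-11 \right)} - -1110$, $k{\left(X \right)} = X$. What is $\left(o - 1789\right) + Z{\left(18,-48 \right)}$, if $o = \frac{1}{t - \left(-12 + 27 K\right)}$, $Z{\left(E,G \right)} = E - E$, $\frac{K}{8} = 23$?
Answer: $- \frac{6900174}{3857} \approx -1789.0$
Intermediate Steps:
$K = 184$ ($K = 8 \cdot 23 = 184$)
$Z{\left(E,G \right)} = 0$
$t = 1099$ ($t = -11 - -1110 = -11 + 1110 = 1099$)
$o = - \frac{1}{3857}$ ($o = \frac{1}{1099 + \left(12 - 4968\right)} = \frac{1}{1099 - 4956} = \frac{1}{-3857} = - \frac{1}{3857} \approx -0.00025927$)
$\left(o - 1789\right) + Z{\left(18,-48 \right)} = \left(- \frac{1}{3857} - 1789\right) + 0 = - \frac{6900174}{3857} + 0 = - \frac{6900174}{3857}$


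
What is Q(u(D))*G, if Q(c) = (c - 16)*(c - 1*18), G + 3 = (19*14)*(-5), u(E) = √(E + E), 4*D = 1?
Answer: -769141/2 + 22661*√2 ≈ -3.5252e+5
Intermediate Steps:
D = ¼ (D = (¼)*1 = ¼ ≈ 0.25000)
u(E) = √2*√E (u(E) = √(2*E) = √2*√E)
G = -1333 (G = -3 + (19*14)*(-5) = -3 + 266*(-5) = -3 - 1330 = -1333)
Q(c) = (-18 + c)*(-16 + c) (Q(c) = (-16 + c)*(c - 18) = (-16 + c)*(-18 + c) = (-18 + c)*(-16 + c))
Q(u(D))*G = (288 + (√2*√(¼))² - 34*√2*√(¼))*(-1333) = (288 + (√2*(½))² - 34*√2/2)*(-1333) = (288 + (√2/2)² - 17*√2)*(-1333) = (288 + ½ - 17*√2)*(-1333) = (577/2 - 17*√2)*(-1333) = -769141/2 + 22661*√2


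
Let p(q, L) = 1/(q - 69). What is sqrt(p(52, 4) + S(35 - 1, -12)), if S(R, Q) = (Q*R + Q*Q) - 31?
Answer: 2*I*sqrt(21318)/17 ≈ 17.177*I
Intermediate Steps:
p(q, L) = 1/(-69 + q)
S(R, Q) = -31 + Q**2 + Q*R (S(R, Q) = (Q*R + Q**2) - 31 = (Q**2 + Q*R) - 31 = -31 + Q**2 + Q*R)
sqrt(p(52, 4) + S(35 - 1, -12)) = sqrt(1/(-69 + 52) + (-31 + (-12)**2 - 12*(35 - 1))) = sqrt(1/(-17) + (-31 + 144 - 12*34)) = sqrt(-1/17 + (-31 + 144 - 408)) = sqrt(-1/17 - 295) = sqrt(-5016/17) = 2*I*sqrt(21318)/17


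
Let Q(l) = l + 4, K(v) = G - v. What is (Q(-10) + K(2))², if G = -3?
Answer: 121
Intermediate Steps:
K(v) = -3 - v
Q(l) = 4 + l
(Q(-10) + K(2))² = ((4 - 10) + (-3 - 1*2))² = (-6 + (-3 - 2))² = (-6 - 5)² = (-11)² = 121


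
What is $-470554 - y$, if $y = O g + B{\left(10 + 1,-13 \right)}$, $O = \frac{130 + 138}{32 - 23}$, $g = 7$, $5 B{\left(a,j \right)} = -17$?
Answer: $- \frac{21184157}{45} \approx -4.7076 \cdot 10^{5}$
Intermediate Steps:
$B{\left(a,j \right)} = - \frac{17}{5}$ ($B{\left(a,j \right)} = \frac{1}{5} \left(-17\right) = - \frac{17}{5}$)
$O = \frac{268}{9} \approx 29.778$
$y = \frac{9227}{45}$ ($y = \frac{268}{9} \cdot 7 - \frac{17}{5} = \frac{1876}{9} - \frac{17}{5} = \frac{9227}{45} \approx 205.04$)
$-470554 - y = -470554 - \frac{9227}{45} = - \frac{21184157}{45}$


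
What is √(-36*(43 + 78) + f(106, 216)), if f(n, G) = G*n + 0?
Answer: 6*√515 ≈ 136.16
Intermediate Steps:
f(n, G) = G*n
√(-36*(43 + 78) + f(106, 216)) = √(-36*(43 + 78) + 216*106) = √(-36*121 + 22896) = √(-4356 + 22896) = √18540 = 6*√515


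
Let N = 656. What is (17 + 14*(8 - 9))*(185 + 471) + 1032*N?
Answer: 678960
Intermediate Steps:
(17 + 14*(8 - 9))*(185 + 471) + 1032*N = (17 + 14*(8 - 9))*(185 + 471) + 1032*656 = (17 + 14*(-1))*656 + 676992 = (17 - 14)*656 + 676992 = 3*656 + 676992 = 1968 + 676992 = 678960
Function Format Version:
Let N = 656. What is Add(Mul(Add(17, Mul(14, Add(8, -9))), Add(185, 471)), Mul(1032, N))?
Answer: 678960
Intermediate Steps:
Add(Mul(Add(17, Mul(14, Add(8, -9))), Add(185, 471)), Mul(1032, N)) = Add(Mul(Add(17, Mul(14, Add(8, -9))), Add(185, 471)), Mul(1032, 656)) = Add(Mul(Add(17, Mul(14, -1)), 656), 676992) = Add(Mul(Add(17, -14), 656), 676992) = Add(Mul(3, 656), 676992) = Add(1968, 676992) = 678960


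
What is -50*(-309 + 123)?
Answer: 9300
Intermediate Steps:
-50*(-309 + 123) = -50*(-186) = 9300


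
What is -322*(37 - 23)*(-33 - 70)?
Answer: 464324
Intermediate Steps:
-322*(37 - 23)*(-33 - 70) = -4508*(-103) = -322*(-1442) = 464324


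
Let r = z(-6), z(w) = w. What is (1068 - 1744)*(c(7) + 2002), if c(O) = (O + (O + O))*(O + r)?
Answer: -1367548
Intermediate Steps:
r = -6
c(O) = 3*O*(-6 + O) (c(O) = (O + (O + O))*(O - 6) = (O + 2*O)*(-6 + O) = (3*O)*(-6 + O) = 3*O*(-6 + O))
(1068 - 1744)*(c(7) + 2002) = (1068 - 1744)*(3*7*(-6 + 7) + 2002) = -676*(3*7*1 + 2002) = -676*(21 + 2002) = -676*2023 = -1367548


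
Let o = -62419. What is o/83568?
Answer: -62419/83568 ≈ -0.74692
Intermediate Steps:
o/83568 = -62419/83568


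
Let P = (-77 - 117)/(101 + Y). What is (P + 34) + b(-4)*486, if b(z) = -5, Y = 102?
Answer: -486582/203 ≈ -2397.0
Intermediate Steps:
P = -194/203 (P = (-77 - 117)/(101 + 102) = -194/203 ≈ -0.95566)
(P + 34) + b(-4)*486 = (-194/203 + 34) - 5*486 = 6708/203 - 2430 = -486582/203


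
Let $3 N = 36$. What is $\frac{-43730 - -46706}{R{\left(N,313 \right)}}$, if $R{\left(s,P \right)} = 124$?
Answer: $24$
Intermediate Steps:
$N = 12$ ($N = \frac{1}{3} \cdot 36 = 12$)
$\frac{-43730 - -46706}{R{\left(N,313 \right)}} = \frac{-43730 - -46706}{124} = \left(-43730 + 46706\right) \frac{1}{124} = 2976 \cdot \frac{1}{124} = 24$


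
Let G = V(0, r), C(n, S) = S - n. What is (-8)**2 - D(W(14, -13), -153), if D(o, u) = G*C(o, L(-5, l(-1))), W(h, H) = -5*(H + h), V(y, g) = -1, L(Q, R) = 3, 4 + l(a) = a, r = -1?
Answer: 72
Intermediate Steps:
l(a) = -4 + a
G = -1
W(h, H) = -5*H - 5*h
D(o, u) = -3 + o (D(o, u) = -(3 - o) = -3 + o)
(-8)**2 - D(W(14, -13), -153) = (-8)**2 - (-3 + (-5*(-13) - 5*14)) = 64 - (-3 + (65 - 70)) = 64 - (-3 - 5) = 64 - 1*(-8) = 64 + 8 = 72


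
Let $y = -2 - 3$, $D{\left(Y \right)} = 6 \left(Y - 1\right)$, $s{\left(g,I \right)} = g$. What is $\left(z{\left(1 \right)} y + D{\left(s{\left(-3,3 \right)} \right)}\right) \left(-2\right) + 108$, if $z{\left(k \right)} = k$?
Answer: $166$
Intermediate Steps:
$D{\left(Y \right)} = -6 + 6 Y$ ($D{\left(Y \right)} = 6 \left(-1 + Y\right) = -6 + 6 Y$)
$y = -5$ ($y = -2 - 3 = -5$)
$\left(z{\left(1 \right)} y + D{\left(s{\left(-3,3 \right)} \right)}\right) \left(-2\right) + 108 = \left(1 \left(-5\right) + \left(-6 + 6 \left(-3\right)\right)\right) \left(-2\right) + 108 = \left(-5 - 24\right) \left(-2\right) + 108 = \left(-29\right) \left(-2\right) + 108 = 58 + 108 = 166$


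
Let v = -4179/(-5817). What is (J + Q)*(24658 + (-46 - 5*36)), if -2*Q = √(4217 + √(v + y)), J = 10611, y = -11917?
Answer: 259247952 - 12216*√(323566193 + 277*I*√914324370)/277 ≈ 2.5845e+8 - 10267.0*I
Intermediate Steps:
v = 199/277 (v = -4179*(-1/5817) = 199/277 ≈ 0.71841)
Q = -√(4217 + I*√914324370/277)/2 (Q = -√(4217 + √(199/277 - 11917))/2 = -√(4217 + √(-3300810/277))/2 = -√(4217 + I*√914324370/277)/2 ≈ -32.472 - 0.42022*I)
(J + Q)*(24658 + (-46 - 5*36)) = (10611 - √(323566193 + 277*I*√914324370)/554)*(24658 + (-46 - 5*36)) = (10611 - √(323566193 + 277*I*√914324370)/554)*(24658 + (-46 - 180)) = (10611 - √(323566193 + 277*I*√914324370)/554)*(24658 - 226) = (10611 - √(323566193 + 277*I*√914324370)/554)*24432 = 259247952 - 12216*√(323566193 + 277*I*√914324370)/277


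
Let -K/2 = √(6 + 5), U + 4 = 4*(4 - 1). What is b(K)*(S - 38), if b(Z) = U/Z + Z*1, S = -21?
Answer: 1534*√11/11 ≈ 462.52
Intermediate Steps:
U = 8 (U = -4 + 4*(4 - 1) = -4 + 4*3 = -4 + 12 = 8)
K = -2*√11 (K = -2*√(6 + 5) = -2*√11 ≈ -6.6332)
b(Z) = Z + 8/Z (b(Z) = 8/Z + Z*1 = 8/Z + Z = Z + 8/Z)
b(K)*(S - 38) = (-2*√11 + 8/((-2*√11)))*(-21 - 38) = (-2*√11 + 8*(-√11/22))*(-59) = (-2*√11 - 4*√11/11)*(-59) = -26*√11/11*(-59) = 1534*√11/11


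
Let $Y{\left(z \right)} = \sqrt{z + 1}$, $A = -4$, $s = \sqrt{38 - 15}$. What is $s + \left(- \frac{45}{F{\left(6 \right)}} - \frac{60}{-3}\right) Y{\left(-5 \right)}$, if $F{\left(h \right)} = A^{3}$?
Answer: $\sqrt{23} + \frac{1325 i}{32} \approx 4.7958 + 41.406 i$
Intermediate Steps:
$s = \sqrt{23} \approx 4.7958$
$F{\left(h \right)} = -64$ ($F{\left(h \right)} = \left(-4\right)^{3} = -64$)
$Y{\left(z \right)} = \sqrt{1 + z}$
$s + \left(- \frac{45}{F{\left(6 \right)}} - \frac{60}{-3}\right) Y{\left(-5 \right)} = \sqrt{23} + \left(- \frac{45}{-64} - \frac{60}{-3}\right) \sqrt{1 - 5} = \sqrt{23} + \left(\left(-45\right) \left(- \frac{1}{64}\right) - -20\right) \sqrt{-4} = \sqrt{23} + \left(\frac{45}{64} + 20\right) 2 i = \sqrt{23} + \frac{1325 \cdot 2 i}{64} = \sqrt{23} + \frac{1325 i}{32}$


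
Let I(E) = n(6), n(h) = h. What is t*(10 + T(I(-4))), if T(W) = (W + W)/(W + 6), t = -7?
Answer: -77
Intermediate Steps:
I(E) = 6
T(W) = 2*W/(6 + W) (T(W) = (2*W)/(6 + W) = 2*W/(6 + W))
t*(10 + T(I(-4))) = -7*(10 + 2*6/(6 + 6)) = -7*(10 + 2*6/12) = -7*(10 + 2*6*(1/12)) = -7*(10 + 1) = -7*11 = -77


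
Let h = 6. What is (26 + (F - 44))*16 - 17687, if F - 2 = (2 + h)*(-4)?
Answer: -18455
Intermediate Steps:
F = -30 (F = 2 + (2 + 6)*(-4) = 2 + 8*(-4) = 2 - 32 = -30)
(26 + (F - 44))*16 - 17687 = (26 + (-30 - 44))*16 - 17687 = (26 - 74)*16 - 17687 = -48*16 - 17687 = -768 - 17687 = -18455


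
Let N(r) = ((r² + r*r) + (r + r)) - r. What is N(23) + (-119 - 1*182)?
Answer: 780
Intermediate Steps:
N(r) = r + 2*r² (N(r) = ((r² + r²) + 2*r) - r = (2*r² + 2*r) - r = (2*r + 2*r²) - r = r + 2*r²)
N(23) + (-119 - 1*182) = 23*(1 + 2*23) + (-119 - 1*182) = 23*(1 + 46) + (-119 - 182) = 23*47 - 301 = 1081 - 301 = 780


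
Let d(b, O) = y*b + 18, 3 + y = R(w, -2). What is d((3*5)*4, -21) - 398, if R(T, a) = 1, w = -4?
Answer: -500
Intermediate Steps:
y = -2 (y = -3 + 1 = -2)
d(b, O) = 18 - 2*b (d(b, O) = -2*b + 18 = 18 - 2*b)
d((3*5)*4, -21) - 398 = (18 - 2*3*5*4) - 398 = (18 - 30*4) - 398 = (18 - 2*60) - 398 = (18 - 120) - 398 = -102 - 398 = -500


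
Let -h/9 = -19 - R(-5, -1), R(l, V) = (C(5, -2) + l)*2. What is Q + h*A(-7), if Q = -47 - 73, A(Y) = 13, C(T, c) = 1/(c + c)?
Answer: 1749/2 ≈ 874.50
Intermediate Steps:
C(T, c) = 1/(2*c)
R(l, V) = -½ + 2*l (R(l, V) = ((½)/(-2) + l)*2 = ((½)*(-½) + l)*2 = (-¼ + l)*2 = -½ + 2*l)
Q = -120
h = 153/2 (h = -9*(-19 - (-½ + 2*(-5))) = -9*(-19 - (-½ - 10)) = -9*(-19 - 1*(-21/2)) = -9*(-19 + 21/2) = -9*(-17/2) = 153/2 ≈ 76.500)
Q + h*A(-7) = -120 + (153/2)*13 = -120 + 1989/2 = 1749/2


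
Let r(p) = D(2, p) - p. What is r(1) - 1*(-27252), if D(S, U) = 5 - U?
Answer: 27255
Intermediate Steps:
r(p) = 5 - 2*p (r(p) = (5 - p) - p = 5 - 2*p)
r(1) - 1*(-27252) = (5 - 2*1) - 1*(-27252) = (5 - 2) + 27252 = 3 + 27252 = 27255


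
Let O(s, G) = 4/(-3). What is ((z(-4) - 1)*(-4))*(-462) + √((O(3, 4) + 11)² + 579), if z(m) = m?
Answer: -9240 + 2*√1513/3 ≈ -9214.1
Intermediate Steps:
O(s, G) = -4/3 (O(s, G) = 4*(-⅓) = -4/3)
((z(-4) - 1)*(-4))*(-462) + √((O(3, 4) + 11)² + 579) = ((-4 - 1)*(-4))*(-462) + √((-4/3 + 11)² + 579) = -5*(-4)*(-462) + √((29/3)² + 579) = 20*(-462) + √(841/9 + 579) = -9240 + √(6052/9) = -9240 + 2*√1513/3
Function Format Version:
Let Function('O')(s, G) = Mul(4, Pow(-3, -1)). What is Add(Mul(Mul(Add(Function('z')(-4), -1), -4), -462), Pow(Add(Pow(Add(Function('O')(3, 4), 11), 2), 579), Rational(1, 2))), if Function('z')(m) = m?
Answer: Add(-9240, Mul(Rational(2, 3), Pow(1513, Rational(1, 2)))) ≈ -9214.1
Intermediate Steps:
Function('O')(s, G) = Rational(-4, 3) (Function('O')(s, G) = Mul(4, Rational(-1, 3)) = Rational(-4, 3))
Add(Mul(Mul(Add(Function('z')(-4), -1), -4), -462), Pow(Add(Pow(Add(Function('O')(3, 4), 11), 2), 579), Rational(1, 2))) = Add(Mul(Mul(Add(-4, -1), -4), -462), Pow(Add(Pow(Add(Rational(-4, 3), 11), 2), 579), Rational(1, 2))) = Add(Mul(Mul(-5, -4), -462), Pow(Add(Pow(Rational(29, 3), 2), 579), Rational(1, 2))) = Add(Mul(20, -462), Pow(Add(Rational(841, 9), 579), Rational(1, 2))) = Add(-9240, Pow(Rational(6052, 9), Rational(1, 2))) = Add(-9240, Mul(Rational(2, 3), Pow(1513, Rational(1, 2))))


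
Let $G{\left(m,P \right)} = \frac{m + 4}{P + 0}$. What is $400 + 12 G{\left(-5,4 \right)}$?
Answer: $397$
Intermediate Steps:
$G{\left(m,P \right)} = \frac{4 + m}{P}$
$400 + 12 G{\left(-5,4 \right)} = 400 + 12 \frac{4 - 5}{4} = 400 + 12 \cdot \frac{1}{4} \left(-1\right) = 400 + 12 \left(- \frac{1}{4}\right) = 400 - 3 = 397$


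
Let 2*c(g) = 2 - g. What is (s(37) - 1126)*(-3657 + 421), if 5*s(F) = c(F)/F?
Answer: 134829558/37 ≈ 3.6440e+6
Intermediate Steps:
c(g) = 1 - g/2 (c(g) = (2 - g)/2 = 1 - g/2)
s(F) = (1 - F/2)/(5*F) (s(F) = ((1 - F/2)/F)/5 = (1 - F/2)/(5*F))
(s(37) - 1126)*(-3657 + 421) = ((1/10)*(2 - 1*37)/37 - 1126)*(-3657 + 421) = ((1/10)*(1/37)*(2 - 37) - 1126)*(-3236) = ((1/10)*(1/37)*(-35) - 1126)*(-3236) = (-7/74 - 1126)*(-3236) = -83331/74*(-3236) = 134829558/37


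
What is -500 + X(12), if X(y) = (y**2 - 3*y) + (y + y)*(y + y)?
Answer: 184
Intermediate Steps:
X(y) = -3*y + 5*y**2 (X(y) = (y**2 - 3*y) + (2*y)*(2*y) = (y**2 - 3*y) + 4*y**2 = -3*y + 5*y**2)
-500 + X(12) = -500 + 12*(-3 + 5*12) = -500 + 12*(-3 + 60) = -500 + 12*57 = -500 + 684 = 184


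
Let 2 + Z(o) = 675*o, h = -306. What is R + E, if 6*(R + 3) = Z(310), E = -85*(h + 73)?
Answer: 164030/3 ≈ 54677.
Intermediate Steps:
E = 19805 (E = -85*(-306 + 73) = -85*(-233) = 19805)
Z(o) = -2 + 675*o
R = 104615/3 (R = -3 + (-2 + 675*310)/6 = -3 + (-2 + 209250)/6 = -3 + (⅙)*209248 = -3 + 104624/3 = 104615/3 ≈ 34872.)
R + E = 104615/3 + 19805 = 164030/3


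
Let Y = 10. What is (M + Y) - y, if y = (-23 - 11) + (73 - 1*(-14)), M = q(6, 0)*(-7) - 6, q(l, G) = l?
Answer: -91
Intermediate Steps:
M = -48 (M = 6*(-7) - 6 = -42 - 6 = -48)
y = 53 (y = -34 + (73 + 14) = -34 + 87 = 53)
(M + Y) - y = (-48 + 10) - 1*53 = -38 - 53 = -91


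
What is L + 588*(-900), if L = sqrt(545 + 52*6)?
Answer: -529200 + sqrt(857) ≈ -5.2917e+5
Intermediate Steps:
L = sqrt(857) (L = sqrt(545 + 312) = sqrt(857) ≈ 29.275)
L + 588*(-900) = sqrt(857) + 588*(-900) = sqrt(857) - 529200 = -529200 + sqrt(857)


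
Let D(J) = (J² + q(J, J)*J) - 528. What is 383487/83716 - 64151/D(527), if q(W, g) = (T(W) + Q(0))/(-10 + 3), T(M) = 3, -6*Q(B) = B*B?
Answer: 352960655225/81155378708 ≈ 4.3492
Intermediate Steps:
Q(B) = -B²/6 (Q(B) = -B*B/6 = -B²/6)
q(W, g) = -3/7 (q(W, g) = (3 - ⅙*0²)/(-10 + 3) = (3 - ⅙*0)/(-7) = (3 + 0)*(-⅐) = 3*(-⅐) = -3/7)
D(J) = -528 + J² - 3*J/7 (D(J) = (J² - 3*J/7) - 528 = -528 + J² - 3*J/7)
383487/83716 - 64151/D(527) = 383487/83716 - 64151/(-528 + 527² - 3/7*527) = 383487*(1/83716) - 64151/(-528 + 277729 - 1581/7) = 383487/83716 - 64151/1938826/7 = 383487/83716 - 64151*7/1938826 = 383487/83716 - 449057/1938826 = 352960655225/81155378708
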